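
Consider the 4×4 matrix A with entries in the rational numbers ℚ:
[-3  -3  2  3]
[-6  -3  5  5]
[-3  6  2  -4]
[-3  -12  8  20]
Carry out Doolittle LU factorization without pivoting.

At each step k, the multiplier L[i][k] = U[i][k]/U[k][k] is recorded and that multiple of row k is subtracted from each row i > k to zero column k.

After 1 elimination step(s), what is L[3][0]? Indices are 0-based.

L[3][0] = 1

[col 0] pivot -3
  R1 -= 2*R0 → (0, 3, 1, -1)  (L[1][0] := 2)
  R2 -= 1*R0 → (0, 9, 0, -7)  (L[2][0] := 1)
  R3 -= 1*R0 → (0, -9, 6, 17)  (L[3][0] := 1)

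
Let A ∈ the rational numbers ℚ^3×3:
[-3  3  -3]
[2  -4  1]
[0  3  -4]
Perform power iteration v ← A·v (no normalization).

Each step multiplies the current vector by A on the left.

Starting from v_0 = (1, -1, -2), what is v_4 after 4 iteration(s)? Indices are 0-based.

v_0 = (1, -1, -2).
v_1 = A·v_0 = (0, 4, 5).
v_2 = A·v_1 = (-3, -11, -8).
v_3 = A·v_2 = (0, 30, -1).
v_4 = A·v_3 = (93, -121, 94).

v_4 = (93, -121, 94)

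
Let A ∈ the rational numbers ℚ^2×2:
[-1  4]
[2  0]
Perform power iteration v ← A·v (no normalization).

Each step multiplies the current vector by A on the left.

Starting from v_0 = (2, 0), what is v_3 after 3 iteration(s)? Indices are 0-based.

v_0 = (2, 0).
v_1 = A·v_0 = (-2, 4).
v_2 = A·v_1 = (18, -4).
v_3 = A·v_2 = (-34, 36).

v_3 = (-34, 36)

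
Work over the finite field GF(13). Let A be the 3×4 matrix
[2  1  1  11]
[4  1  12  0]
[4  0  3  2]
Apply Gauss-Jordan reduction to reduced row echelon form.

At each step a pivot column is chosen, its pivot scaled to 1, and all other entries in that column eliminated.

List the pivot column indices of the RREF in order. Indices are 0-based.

pivot columns: 0, 1, 2

pivot(0,0)=2: scale R0 → (1, 7, 7, 12)
  clear (1,0): R1 −= (4)R0 → (0, 12, 10, 4)
  clear (2,0): R2 −= (4)R0 → (0, 11, 1, 6)
pivot(1,1)=12: scale R1 → (0, 1, 3, 9)
  clear (0,1): R0 −= (7)R1 → (1, 0, 12, 1)
  clear (2,1): R2 −= (11)R1 → (0, 0, 7, 11)
pivot(2,2)=7: scale R2 → (0, 0, 1, 9)
  clear (0,2): R0 −= (12)R2 → (1, 0, 0, 10)
  clear (1,2): R1 −= (3)R2 → (0, 1, 0, 8)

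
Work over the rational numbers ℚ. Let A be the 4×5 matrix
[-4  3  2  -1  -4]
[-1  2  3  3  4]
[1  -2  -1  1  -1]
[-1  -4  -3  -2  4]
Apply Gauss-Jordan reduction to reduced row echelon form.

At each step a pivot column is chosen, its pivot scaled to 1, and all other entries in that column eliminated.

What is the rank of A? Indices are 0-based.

step 1: normalize row 0 (÷-4) = (1, -3/4, -1/2, 1/4, 1)
  row 1: subtract -1×row0 = (0, 5/4, 5/2, 13/4, 5)
  row 2: subtract 1×row0 = (0, -5/4, -1/2, 3/4, -2)
  row 3: subtract -1×row0 = (0, -19/4, -7/2, -7/4, 5)
step 2: normalize row 1 (÷5/4) = (0, 1, 2, 13/5, 4)
  row 0: subtract -3/4×row1 = (1, 0, 1, 11/5, 4)
  row 2: subtract -5/4×row1 = (0, 0, 2, 4, 3)
  row 3: subtract -19/4×row1 = (0, 0, 6, 53/5, 24)
step 3: normalize row 2 (÷2) = (0, 0, 1, 2, 3/2)
  row 0: subtract 1×row2 = (1, 0, 0, 1/5, 5/2)
  row 1: subtract 2×row2 = (0, 1, 0, -7/5, 1)
  row 3: subtract 6×row2 = (0, 0, 0, -7/5, 15)
step 4: normalize row 3 (÷-7/5) = (0, 0, 0, 1, -75/7)
  row 0: subtract 1/5×row3 = (1, 0, 0, 0, 65/14)
  row 1: subtract -7/5×row3 = (0, 1, 0, 0, -14)
  row 2: subtract 2×row3 = (0, 0, 1, 0, 321/14)

rank = 4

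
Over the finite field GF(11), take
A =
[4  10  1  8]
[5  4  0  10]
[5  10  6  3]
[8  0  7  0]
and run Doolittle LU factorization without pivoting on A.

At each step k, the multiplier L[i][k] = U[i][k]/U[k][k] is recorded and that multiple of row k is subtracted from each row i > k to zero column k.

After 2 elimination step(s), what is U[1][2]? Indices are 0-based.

Step 1: pivot at (0,0) is 4.
  row1 ← row1 − (4)·row0  ⇒  L[1][0]=4, U row1=(0, 8, 7, 0)
  row2 ← row2 − (4)·row0  ⇒  L[2][0]=4, U row2=(0, 3, 2, 4)
  row3 ← row3 − (2)·row0  ⇒  L[3][0]=2, U row3=(0, 2, 5, 6)
Step 2: pivot at (1,1) is 8.
  row2 ← row2 − (10)·row1  ⇒  L[2][1]=10, U row2=(0, 0, 9, 4)
  row3 ← row3 − (3)·row1  ⇒  L[3][1]=3, U row3=(0, 0, 6, 6)

U[1][2] = 7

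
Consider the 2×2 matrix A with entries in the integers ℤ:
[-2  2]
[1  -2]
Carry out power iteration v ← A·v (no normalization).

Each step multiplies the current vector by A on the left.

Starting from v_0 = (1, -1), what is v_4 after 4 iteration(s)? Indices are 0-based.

v_4 = (164, -116)

v_0 = (1, -1).
v_1 = A·v_0 = (-4, 3).
v_2 = A·v_1 = (14, -10).
v_3 = A·v_2 = (-48, 34).
v_4 = A·v_3 = (164, -116).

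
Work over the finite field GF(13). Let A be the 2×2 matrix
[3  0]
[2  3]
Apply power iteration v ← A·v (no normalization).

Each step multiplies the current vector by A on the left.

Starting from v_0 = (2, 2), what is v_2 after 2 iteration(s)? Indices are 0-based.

v_2 = (5, 3)

v_0 = (2, 2).
v_1 = A·v_0 = (6, 10).
v_2 = A·v_1 = (5, 3).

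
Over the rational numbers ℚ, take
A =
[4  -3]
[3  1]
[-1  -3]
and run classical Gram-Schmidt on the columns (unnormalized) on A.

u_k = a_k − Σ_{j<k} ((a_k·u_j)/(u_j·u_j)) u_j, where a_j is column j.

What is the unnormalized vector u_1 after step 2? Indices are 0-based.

Step 1: u_0 = a_0 = (4, 3, -1).
Step 2: u_1 = a_1 − (-3/13)·u_0 = (-27/13, 22/13, -42/13).

u_1 = (-27/13, 22/13, -42/13)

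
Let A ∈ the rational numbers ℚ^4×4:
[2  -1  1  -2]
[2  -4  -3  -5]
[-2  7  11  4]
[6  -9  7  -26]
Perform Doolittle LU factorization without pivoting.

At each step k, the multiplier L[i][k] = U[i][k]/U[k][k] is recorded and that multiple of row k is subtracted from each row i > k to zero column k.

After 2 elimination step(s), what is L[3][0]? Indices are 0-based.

L[3][0] = 3

[col 0] pivot 2
  R1 -= 1*R0 → (0, -3, -4, -3)  (L[1][0] := 1)
  R2 -= -1*R0 → (0, 6, 12, 2)  (L[2][0] := -1)
  R3 -= 3*R0 → (0, -6, 4, -20)  (L[3][0] := 3)
[col 1] pivot -3
  R2 -= -2*R1 → (0, 0, 4, -4)  (L[2][1] := -2)
  R3 -= 2*R1 → (0, 0, 12, -14)  (L[3][1] := 2)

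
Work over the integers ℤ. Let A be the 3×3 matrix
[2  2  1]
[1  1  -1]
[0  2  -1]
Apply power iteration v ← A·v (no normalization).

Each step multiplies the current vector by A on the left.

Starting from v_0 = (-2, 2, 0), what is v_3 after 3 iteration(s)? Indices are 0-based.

v_3 = (-4, 4, -4)

v_0 = (-2, 2, 0).
v_1 = A·v_0 = (0, 0, 4).
v_2 = A·v_1 = (4, -4, -4).
v_3 = A·v_2 = (-4, 4, -4).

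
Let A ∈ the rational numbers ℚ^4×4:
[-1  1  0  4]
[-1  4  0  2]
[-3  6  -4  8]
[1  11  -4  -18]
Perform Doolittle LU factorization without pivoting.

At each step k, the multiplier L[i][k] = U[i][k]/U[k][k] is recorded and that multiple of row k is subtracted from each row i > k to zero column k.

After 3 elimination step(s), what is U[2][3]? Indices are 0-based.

k=0: U[0][0]=-1
  eliminate (1,0): mult=1, new row 1: (0, 3, 0, -2); set L[1][0]=1
  eliminate (2,0): mult=3, new row 2: (0, 3, -4, -4); set L[2][0]=3
  eliminate (3,0): mult=-1, new row 3: (0, 12, -4, -14); set L[3][0]=-1
k=1: U[1][1]=3
  eliminate (2,1): mult=1, new row 2: (0, 0, -4, -2); set L[2][1]=1
  eliminate (3,1): mult=4, new row 3: (0, 0, -4, -6); set L[3][1]=4
k=2: U[2][2]=-4
  eliminate (3,2): mult=1, new row 3: (0, 0, 0, -4); set L[3][2]=1

U[2][3] = -2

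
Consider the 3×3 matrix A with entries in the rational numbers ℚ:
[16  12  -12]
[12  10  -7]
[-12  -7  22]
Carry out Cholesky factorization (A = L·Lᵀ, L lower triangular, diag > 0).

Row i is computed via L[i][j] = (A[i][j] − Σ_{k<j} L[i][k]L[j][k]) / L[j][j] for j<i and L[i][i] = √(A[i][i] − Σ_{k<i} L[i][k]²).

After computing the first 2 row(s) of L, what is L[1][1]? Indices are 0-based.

Step 1: L[0][0] = √(16) = 4.
  L[1][0] = (12) / L[0][0] = 3.
Step 2: L[1][1] = √(1) = 1.

L[1][1] = 1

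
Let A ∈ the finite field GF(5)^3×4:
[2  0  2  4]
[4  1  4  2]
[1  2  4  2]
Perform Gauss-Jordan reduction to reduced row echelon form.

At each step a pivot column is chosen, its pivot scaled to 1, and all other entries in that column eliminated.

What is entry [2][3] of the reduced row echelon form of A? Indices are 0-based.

M[2][3] = 4

[1] R0 /= 2  ⇒  (1, 0, 1, 2)
     R1 -= 4·R0  ⇒  (0, 1, 0, 4)
     R2 -= 1·R0  ⇒  (0, 2, 3, 0)
[2] R1 /= 1  ⇒  (0, 1, 0, 4)
     R2 -= 2·R1  ⇒  (0, 0, 3, 2)
[3] R2 /= 3  ⇒  (0, 0, 1, 4)
     R0 -= 1·R2  ⇒  (1, 0, 0, 3)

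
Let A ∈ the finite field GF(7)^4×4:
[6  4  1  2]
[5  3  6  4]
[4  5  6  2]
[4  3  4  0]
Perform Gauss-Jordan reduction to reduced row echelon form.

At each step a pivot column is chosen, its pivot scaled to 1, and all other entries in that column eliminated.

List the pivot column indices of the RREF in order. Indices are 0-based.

[1] R0 /= 6  ⇒  (1, 3, 6, 5)
     R1 -= 5·R0  ⇒  (0, 2, 4, 0)
     R2 -= 4·R0  ⇒  (0, 0, 3, 3)
     R3 -= 4·R0  ⇒  (0, 5, 1, 1)
[2] R1 /= 2  ⇒  (0, 1, 2, 0)
     R0 -= 3·R1  ⇒  (1, 0, 0, 5)
     R3 -= 5·R1  ⇒  (0, 0, 5, 1)
[3] R2 /= 3  ⇒  (0, 0, 1, 1)
     R1 -= 2·R2  ⇒  (0, 1, 0, 5)
     R3 -= 5·R2  ⇒  (0, 0, 0, 3)
[4] R3 /= 3  ⇒  (0, 0, 0, 1)
     R0 -= 5·R3  ⇒  (1, 0, 0, 0)
     R1 -= 5·R3  ⇒  (0, 1, 0, 0)
     R2 -= 1·R3  ⇒  (0, 0, 1, 0)

pivot columns: 0, 1, 2, 3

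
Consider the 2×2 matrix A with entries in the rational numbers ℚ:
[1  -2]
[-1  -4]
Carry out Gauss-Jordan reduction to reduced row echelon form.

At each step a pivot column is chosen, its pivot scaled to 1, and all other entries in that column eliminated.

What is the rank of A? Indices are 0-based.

pivot(0,0)=1: scale R0 → (1, -2)
  clear (1,0): R1 −= (-1)R0 → (0, -6)
pivot(1,1)=-6: scale R1 → (0, 1)
  clear (0,1): R0 −= (-2)R1 → (1, 0)

rank = 2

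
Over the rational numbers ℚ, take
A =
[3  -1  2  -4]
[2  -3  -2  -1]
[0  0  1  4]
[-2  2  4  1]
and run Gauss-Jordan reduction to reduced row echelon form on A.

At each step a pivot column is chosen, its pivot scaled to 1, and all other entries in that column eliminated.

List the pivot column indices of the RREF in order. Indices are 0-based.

pivot columns: 0, 1, 2, 3

[1] R0 /= 3  ⇒  (1, -1/3, 2/3, -4/3)
     R1 -= 2·R0  ⇒  (0, -7/3, -10/3, 5/3)
     R3 -= -2·R0  ⇒  (0, 4/3, 16/3, -5/3)
[2] R1 /= -7/3  ⇒  (0, 1, 10/7, -5/7)
     R0 -= -1/3·R1  ⇒  (1, 0, 8/7, -11/7)
     R3 -= 4/3·R1  ⇒  (0, 0, 24/7, -5/7)
[3] R2 /= 1  ⇒  (0, 0, 1, 4)
     R0 -= 8/7·R2  ⇒  (1, 0, 0, -43/7)
     R1 -= 10/7·R2  ⇒  (0, 1, 0, -45/7)
     R3 -= 24/7·R2  ⇒  (0, 0, 0, -101/7)
[4] R3 /= -101/7  ⇒  (0, 0, 0, 1)
     R0 -= -43/7·R3  ⇒  (1, 0, 0, 0)
     R1 -= -45/7·R3  ⇒  (0, 1, 0, 0)
     R2 -= 4·R3  ⇒  (0, 0, 1, 0)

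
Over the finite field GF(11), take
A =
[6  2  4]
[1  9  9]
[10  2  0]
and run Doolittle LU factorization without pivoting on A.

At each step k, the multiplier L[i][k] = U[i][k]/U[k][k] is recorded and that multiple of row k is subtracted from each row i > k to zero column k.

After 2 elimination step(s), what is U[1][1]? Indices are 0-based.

k=0: U[0][0]=6
  eliminate (1,0): mult=2, new row 1: (0, 5, 1); set L[1][0]=2
  eliminate (2,0): mult=9, new row 2: (0, 6, 8); set L[2][0]=9
k=1: U[1][1]=5
  eliminate (2,1): mult=10, new row 2: (0, 0, 9); set L[2][1]=10

U[1][1] = 5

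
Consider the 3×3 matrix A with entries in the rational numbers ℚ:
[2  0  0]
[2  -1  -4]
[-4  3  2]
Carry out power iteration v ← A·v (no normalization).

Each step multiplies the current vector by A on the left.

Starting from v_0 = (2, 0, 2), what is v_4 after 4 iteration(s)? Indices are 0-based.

v_4 = (32, -20, 292)

v_0 = (2, 0, 2).
v_1 = A·v_0 = (4, -4, -4).
v_2 = A·v_1 = (8, 28, -36).
v_3 = A·v_2 = (16, 132, -20).
v_4 = A·v_3 = (32, -20, 292).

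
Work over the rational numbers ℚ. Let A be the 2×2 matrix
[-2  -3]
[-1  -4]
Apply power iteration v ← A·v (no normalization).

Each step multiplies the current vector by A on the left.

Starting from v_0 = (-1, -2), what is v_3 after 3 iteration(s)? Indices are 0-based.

v_0 = (-1, -2).
v_1 = A·v_0 = (8, 9).
v_2 = A·v_1 = (-43, -44).
v_3 = A·v_2 = (218, 219).

v_3 = (218, 219)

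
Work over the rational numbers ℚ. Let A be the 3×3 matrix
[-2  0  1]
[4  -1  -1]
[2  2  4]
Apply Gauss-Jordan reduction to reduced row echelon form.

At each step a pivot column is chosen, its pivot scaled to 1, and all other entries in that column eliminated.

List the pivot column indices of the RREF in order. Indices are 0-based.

pivot columns: 0, 1, 2

pivot(0,0)=-2: scale R0 → (1, 0, -1/2)
  clear (1,0): R1 −= (4)R0 → (0, -1, 1)
  clear (2,0): R2 −= (2)R0 → (0, 2, 5)
pivot(1,1)=-1: scale R1 → (0, 1, -1)
  clear (2,1): R2 −= (2)R1 → (0, 0, 7)
pivot(2,2)=7: scale R2 → (0, 0, 1)
  clear (0,2): R0 −= (-1/2)R2 → (1, 0, 0)
  clear (1,2): R1 −= (-1)R2 → (0, 1, 0)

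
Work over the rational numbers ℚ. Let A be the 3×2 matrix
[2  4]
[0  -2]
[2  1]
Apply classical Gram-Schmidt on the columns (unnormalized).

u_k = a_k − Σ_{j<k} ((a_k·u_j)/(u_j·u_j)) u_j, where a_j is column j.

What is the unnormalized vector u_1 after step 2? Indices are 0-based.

Step 1: u_0 = a_0 = (2, 0, 2).
Step 2: u_1 = a_1 − (5/4)·u_0 = (3/2, -2, -3/2).

u_1 = (3/2, -2, -3/2)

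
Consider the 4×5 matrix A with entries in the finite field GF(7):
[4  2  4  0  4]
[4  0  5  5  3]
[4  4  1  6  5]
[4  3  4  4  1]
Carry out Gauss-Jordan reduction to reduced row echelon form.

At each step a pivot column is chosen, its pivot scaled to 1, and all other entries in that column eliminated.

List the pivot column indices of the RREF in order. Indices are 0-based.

step 1: normalize row 0 (÷4) = (1, 4, 1, 0, 1)
  row 1: subtract 4×row0 = (0, 5, 1, 5, 6)
  row 2: subtract 4×row0 = (0, 2, 4, 6, 1)
  row 3: subtract 4×row0 = (0, 1, 0, 4, 4)
step 2: normalize row 1 (÷5) = (0, 1, 3, 1, 4)
  row 0: subtract 4×row1 = (1, 0, 3, 3, 6)
  row 2: subtract 2×row1 = (0, 0, 5, 4, 0)
  row 3: subtract 1×row1 = (0, 0, 4, 3, 0)
step 3: normalize row 2 (÷5) = (0, 0, 1, 5, 0)
  row 0: subtract 3×row2 = (1, 0, 0, 2, 6)
  row 1: subtract 3×row2 = (0, 1, 0, 0, 4)
  row 3: subtract 4×row2 = (0, 0, 0, 4, 0)
step 4: normalize row 3 (÷4) = (0, 0, 0, 1, 0)
  row 0: subtract 2×row3 = (1, 0, 0, 0, 6)
  row 2: subtract 5×row3 = (0, 0, 1, 0, 0)

pivot columns: 0, 1, 2, 3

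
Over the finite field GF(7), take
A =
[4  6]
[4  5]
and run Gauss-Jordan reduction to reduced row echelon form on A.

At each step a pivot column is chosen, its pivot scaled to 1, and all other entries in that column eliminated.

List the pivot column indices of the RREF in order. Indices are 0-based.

[1] R0 /= 4  ⇒  (1, 5)
     R1 -= 4·R0  ⇒  (0, 6)
[2] R1 /= 6  ⇒  (0, 1)
     R0 -= 5·R1  ⇒  (1, 0)

pivot columns: 0, 1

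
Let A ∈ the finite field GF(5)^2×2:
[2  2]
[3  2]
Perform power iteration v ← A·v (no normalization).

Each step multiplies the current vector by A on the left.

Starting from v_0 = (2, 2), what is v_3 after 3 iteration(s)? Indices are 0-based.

v_0 = (2, 2).
v_1 = A·v_0 = (3, 0).
v_2 = A·v_1 = (1, 4).
v_3 = A·v_2 = (0, 1).

v_3 = (0, 1)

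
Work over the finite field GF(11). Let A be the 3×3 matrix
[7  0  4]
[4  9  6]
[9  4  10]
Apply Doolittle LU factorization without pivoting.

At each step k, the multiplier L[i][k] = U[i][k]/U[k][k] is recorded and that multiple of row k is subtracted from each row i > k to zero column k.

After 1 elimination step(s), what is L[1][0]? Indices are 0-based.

L[1][0] = 10

k=0: U[0][0]=7
  eliminate (1,0): mult=10, new row 1: (0, 9, 10); set L[1][0]=10
  eliminate (2,0): mult=6, new row 2: (0, 4, 8); set L[2][0]=6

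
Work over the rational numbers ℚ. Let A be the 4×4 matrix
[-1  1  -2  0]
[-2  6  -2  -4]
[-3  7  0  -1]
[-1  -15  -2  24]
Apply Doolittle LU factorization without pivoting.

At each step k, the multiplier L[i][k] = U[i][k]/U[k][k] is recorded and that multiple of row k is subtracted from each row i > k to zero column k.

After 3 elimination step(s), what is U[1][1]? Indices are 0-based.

U[1][1] = 4

k=0: U[0][0]=-1
  eliminate (1,0): mult=2, new row 1: (0, 4, 2, -4); set L[1][0]=2
  eliminate (2,0): mult=3, new row 2: (0, 4, 6, -1); set L[2][0]=3
  eliminate (3,0): mult=1, new row 3: (0, -16, 0, 24); set L[3][0]=1
k=1: U[1][1]=4
  eliminate (2,1): mult=1, new row 2: (0, 0, 4, 3); set L[2][1]=1
  eliminate (3,1): mult=-4, new row 3: (0, 0, 8, 8); set L[3][1]=-4
k=2: U[2][2]=4
  eliminate (3,2): mult=2, new row 3: (0, 0, 0, 2); set L[3][2]=2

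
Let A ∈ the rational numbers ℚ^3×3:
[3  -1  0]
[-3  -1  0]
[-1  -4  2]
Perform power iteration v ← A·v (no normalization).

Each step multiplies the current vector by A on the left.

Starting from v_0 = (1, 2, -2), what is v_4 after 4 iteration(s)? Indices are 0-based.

v_4 = (92, -40, 22)

v_0 = (1, 2, -2).
v_1 = A·v_0 = (1, -5, -13).
v_2 = A·v_1 = (8, 2, -7).
v_3 = A·v_2 = (22, -26, -30).
v_4 = A·v_3 = (92, -40, 22).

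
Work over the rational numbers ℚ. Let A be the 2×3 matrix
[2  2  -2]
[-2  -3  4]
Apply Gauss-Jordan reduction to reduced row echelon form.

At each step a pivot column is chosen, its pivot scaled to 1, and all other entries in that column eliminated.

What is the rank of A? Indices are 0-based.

rank = 2

pivot(0,0)=2: scale R0 → (1, 1, -1)
  clear (1,0): R1 −= (-2)R0 → (0, -1, 2)
pivot(1,1)=-1: scale R1 → (0, 1, -2)
  clear (0,1): R0 −= (1)R1 → (1, 0, 1)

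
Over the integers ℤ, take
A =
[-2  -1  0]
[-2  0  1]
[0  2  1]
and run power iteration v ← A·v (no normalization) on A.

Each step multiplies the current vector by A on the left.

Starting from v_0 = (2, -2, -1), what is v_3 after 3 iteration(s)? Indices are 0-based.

v_0 = (2, -2, -1).
v_1 = A·v_0 = (-2, -5, -5).
v_2 = A·v_1 = (9, -1, -15).
v_3 = A·v_2 = (-17, -33, -17).

v_3 = (-17, -33, -17)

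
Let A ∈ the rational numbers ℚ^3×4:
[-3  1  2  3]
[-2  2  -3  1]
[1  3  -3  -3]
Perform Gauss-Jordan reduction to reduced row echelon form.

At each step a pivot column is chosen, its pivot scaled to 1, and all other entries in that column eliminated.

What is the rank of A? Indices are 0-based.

rank = 3

step 1: normalize row 0 (÷-3) = (1, -1/3, -2/3, -1)
  row 1: subtract -2×row0 = (0, 4/3, -13/3, -1)
  row 2: subtract 1×row0 = (0, 10/3, -7/3, -2)
step 2: normalize row 1 (÷4/3) = (0, 1, -13/4, -3/4)
  row 0: subtract -1/3×row1 = (1, 0, -7/4, -5/4)
  row 2: subtract 10/3×row1 = (0, 0, 17/2, 1/2)
step 3: normalize row 2 (÷17/2) = (0, 0, 1, 1/17)
  row 0: subtract -7/4×row2 = (1, 0, 0, -39/34)
  row 1: subtract -13/4×row2 = (0, 1, 0, -19/34)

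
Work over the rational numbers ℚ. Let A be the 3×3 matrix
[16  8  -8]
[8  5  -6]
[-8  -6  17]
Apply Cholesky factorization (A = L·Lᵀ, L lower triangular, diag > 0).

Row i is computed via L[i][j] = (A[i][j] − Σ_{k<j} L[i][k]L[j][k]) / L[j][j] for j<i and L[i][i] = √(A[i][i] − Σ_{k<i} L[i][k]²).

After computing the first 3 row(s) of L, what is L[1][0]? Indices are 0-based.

L[1][0] = 2

Step 1: L[0][0] = √(16) = 4.
  L[1][0] = (8) / L[0][0] = 2.
Step 2: L[1][1] = √(1) = 1.
  L[2][0] = (-8) / L[0][0] = -2.
  L[2][1] = (-2) / L[1][1] = -2.
Step 3: L[2][2] = √(9) = 3.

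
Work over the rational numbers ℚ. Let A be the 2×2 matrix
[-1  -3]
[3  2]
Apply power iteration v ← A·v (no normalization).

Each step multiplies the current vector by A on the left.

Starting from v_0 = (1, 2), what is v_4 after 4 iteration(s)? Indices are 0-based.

v_0 = (1, 2).
v_1 = A·v_0 = (-7, 7).
v_2 = A·v_1 = (-14, -7).
v_3 = A·v_2 = (35, -56).
v_4 = A·v_3 = (133, -7).

v_4 = (133, -7)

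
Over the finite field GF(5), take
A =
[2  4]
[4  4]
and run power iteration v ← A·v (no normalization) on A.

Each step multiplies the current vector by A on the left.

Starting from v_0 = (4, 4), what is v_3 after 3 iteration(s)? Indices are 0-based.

v_0 = (4, 4).
v_1 = A·v_0 = (4, 2).
v_2 = A·v_1 = (1, 4).
v_3 = A·v_2 = (3, 0).

v_3 = (3, 0)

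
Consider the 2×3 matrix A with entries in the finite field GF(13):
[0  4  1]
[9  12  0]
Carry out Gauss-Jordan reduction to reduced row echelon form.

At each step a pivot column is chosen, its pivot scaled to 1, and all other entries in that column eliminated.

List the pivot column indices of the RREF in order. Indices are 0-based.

pivot columns: 0, 1

[1] R0 <-> R1
[1] R0 /= 9  ⇒  (1, 10, 0)
[2] R1 /= 4  ⇒  (0, 1, 10)
     R0 -= 10·R1  ⇒  (1, 0, 4)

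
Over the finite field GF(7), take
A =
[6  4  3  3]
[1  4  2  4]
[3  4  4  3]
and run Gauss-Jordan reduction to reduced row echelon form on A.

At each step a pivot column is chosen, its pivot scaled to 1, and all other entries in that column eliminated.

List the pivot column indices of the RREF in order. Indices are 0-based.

pivot columns: 0, 1, 2

pivot(0,0)=6: scale R0 → (1, 3, 4, 4)
  clear (1,0): R1 −= (1)R0 → (0, 1, 5, 0)
  clear (2,0): R2 −= (3)R0 → (0, 2, 6, 5)
pivot(1,1)=1: scale R1 → (0, 1, 5, 0)
  clear (0,1): R0 −= (3)R1 → (1, 0, 3, 4)
  clear (2,1): R2 −= (2)R1 → (0, 0, 3, 5)
pivot(2,2)=3: scale R2 → (0, 0, 1, 4)
  clear (0,2): R0 −= (3)R2 → (1, 0, 0, 6)
  clear (1,2): R1 −= (5)R2 → (0, 1, 0, 1)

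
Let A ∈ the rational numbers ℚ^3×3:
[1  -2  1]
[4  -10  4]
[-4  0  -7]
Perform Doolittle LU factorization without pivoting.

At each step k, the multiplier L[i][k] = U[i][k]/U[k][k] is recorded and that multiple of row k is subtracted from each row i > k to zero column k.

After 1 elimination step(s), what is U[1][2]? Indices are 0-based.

[col 0] pivot 1
  R1 -= 4*R0 → (0, -2, 0)  (L[1][0] := 4)
  R2 -= -4*R0 → (0, -8, -3)  (L[2][0] := -4)

U[1][2] = 0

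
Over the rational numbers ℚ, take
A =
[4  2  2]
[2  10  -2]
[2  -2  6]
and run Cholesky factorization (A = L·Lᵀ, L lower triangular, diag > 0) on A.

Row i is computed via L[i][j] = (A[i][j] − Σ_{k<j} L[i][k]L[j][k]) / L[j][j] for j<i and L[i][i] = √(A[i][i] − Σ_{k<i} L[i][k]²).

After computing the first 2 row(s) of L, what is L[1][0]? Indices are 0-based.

Step 1: L[0][0] = √(4) = 2.
  L[1][0] = (2) / L[0][0] = 1.
Step 2: L[1][1] = √(9) = 3.

L[1][0] = 1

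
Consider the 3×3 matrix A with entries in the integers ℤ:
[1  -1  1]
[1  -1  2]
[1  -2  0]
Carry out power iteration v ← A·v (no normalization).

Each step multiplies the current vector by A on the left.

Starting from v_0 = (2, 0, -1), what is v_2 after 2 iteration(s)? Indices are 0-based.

v_2 = (3, 5, 1)

v_0 = (2, 0, -1).
v_1 = A·v_0 = (1, 0, 2).
v_2 = A·v_1 = (3, 5, 1).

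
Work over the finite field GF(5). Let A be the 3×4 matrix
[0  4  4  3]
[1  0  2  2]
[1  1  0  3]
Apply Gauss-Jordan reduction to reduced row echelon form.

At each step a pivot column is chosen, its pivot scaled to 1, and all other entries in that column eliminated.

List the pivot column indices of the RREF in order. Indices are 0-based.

pivot columns: 0, 1, 2

step 1: exchange rows 0,1
step 1: normalize row 0 (÷1) = (1, 0, 2, 2)
  row 2: subtract 1×row0 = (0, 1, 3, 1)
step 2: normalize row 1 (÷4) = (0, 1, 1, 2)
  row 2: subtract 1×row1 = (0, 0, 2, 4)
step 3: normalize row 2 (÷2) = (0, 0, 1, 2)
  row 0: subtract 2×row2 = (1, 0, 0, 3)
  row 1: subtract 1×row2 = (0, 1, 0, 0)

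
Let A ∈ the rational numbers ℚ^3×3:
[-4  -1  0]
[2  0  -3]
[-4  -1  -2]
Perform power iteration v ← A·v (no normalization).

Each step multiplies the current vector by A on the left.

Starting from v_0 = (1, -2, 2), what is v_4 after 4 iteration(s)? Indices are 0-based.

v_0 = (1, -2, 2).
v_1 = A·v_0 = (-2, -4, -6).
v_2 = A·v_1 = (12, 14, 24).
v_3 = A·v_2 = (-62, -48, -110).
v_4 = A·v_3 = (296, 206, 516).

v_4 = (296, 206, 516)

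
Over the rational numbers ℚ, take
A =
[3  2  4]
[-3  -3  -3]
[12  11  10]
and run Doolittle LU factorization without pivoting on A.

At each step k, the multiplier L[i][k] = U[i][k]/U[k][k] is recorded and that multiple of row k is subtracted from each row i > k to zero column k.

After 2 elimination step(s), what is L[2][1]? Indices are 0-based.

L[2][1] = -3

[col 0] pivot 3
  R1 -= -1*R0 → (0, -1, 1)  (L[1][0] := -1)
  R2 -= 4*R0 → (0, 3, -6)  (L[2][0] := 4)
[col 1] pivot -1
  R2 -= -3*R1 → (0, 0, -3)  (L[2][1] := -3)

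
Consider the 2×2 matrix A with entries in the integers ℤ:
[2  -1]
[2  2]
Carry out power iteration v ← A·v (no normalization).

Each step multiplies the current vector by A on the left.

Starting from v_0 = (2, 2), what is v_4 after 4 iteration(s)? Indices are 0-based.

v_0 = (2, 2).
v_1 = A·v_0 = (2, 8).
v_2 = A·v_1 = (-4, 20).
v_3 = A·v_2 = (-28, 32).
v_4 = A·v_3 = (-88, 8).

v_4 = (-88, 8)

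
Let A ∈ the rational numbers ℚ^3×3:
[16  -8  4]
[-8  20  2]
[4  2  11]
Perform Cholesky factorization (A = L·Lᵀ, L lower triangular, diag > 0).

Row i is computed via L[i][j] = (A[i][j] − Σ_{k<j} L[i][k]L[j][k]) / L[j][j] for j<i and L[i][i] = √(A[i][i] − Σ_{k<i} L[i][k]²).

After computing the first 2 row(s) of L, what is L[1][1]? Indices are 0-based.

Step 1: L[0][0] = √(16) = 4.
  L[1][0] = (-8) / L[0][0] = -2.
Step 2: L[1][1] = √(16) = 4.

L[1][1] = 4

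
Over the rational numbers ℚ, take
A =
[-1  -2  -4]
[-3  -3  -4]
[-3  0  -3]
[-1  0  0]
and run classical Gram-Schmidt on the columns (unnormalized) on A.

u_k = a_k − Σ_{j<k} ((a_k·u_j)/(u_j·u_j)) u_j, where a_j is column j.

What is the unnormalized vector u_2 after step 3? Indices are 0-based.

u_2 = (-201/139, 134/139, -102/139, 105/139)

Step 1: u_0 = a_0 = (-1, -3, -3, -1).
Step 2: u_1 = a_1 − (11/20)·u_0 = (-29/20, -27/20, 33/20, 11/20).
Step 3: u_2 = a_2 − (5/4)·u_0 − (125/139)·u_1 = (-201/139, 134/139, -102/139, 105/139).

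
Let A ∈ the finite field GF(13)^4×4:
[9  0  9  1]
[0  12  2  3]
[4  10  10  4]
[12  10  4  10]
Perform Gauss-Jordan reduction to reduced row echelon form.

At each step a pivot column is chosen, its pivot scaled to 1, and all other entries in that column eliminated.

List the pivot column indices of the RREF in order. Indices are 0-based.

pivot columns: 0, 1, 2, 3

[1] R0 /= 9  ⇒  (1, 0, 1, 3)
     R2 -= 4·R0  ⇒  (0, 10, 6, 5)
     R3 -= 12·R0  ⇒  (0, 10, 5, 0)
[2] R1 /= 12  ⇒  (0, 1, 11, 10)
     R2 -= 10·R1  ⇒  (0, 0, 0, 9)
     R3 -= 10·R1  ⇒  (0, 0, 12, 4)
[3] R2 <-> R3
[3] R2 /= 12  ⇒  (0, 0, 1, 9)
     R0 -= 1·R2  ⇒  (1, 0, 0, 7)
     R1 -= 11·R2  ⇒  (0, 1, 0, 2)
[4] R3 /= 9  ⇒  (0, 0, 0, 1)
     R0 -= 7·R3  ⇒  (1, 0, 0, 0)
     R1 -= 2·R3  ⇒  (0, 1, 0, 0)
     R2 -= 9·R3  ⇒  (0, 0, 1, 0)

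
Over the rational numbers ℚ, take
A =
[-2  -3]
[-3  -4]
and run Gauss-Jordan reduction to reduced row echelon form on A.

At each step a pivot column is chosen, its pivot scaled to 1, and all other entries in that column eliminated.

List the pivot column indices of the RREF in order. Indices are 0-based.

pivot columns: 0, 1

step 1: normalize row 0 (÷-2) = (1, 3/2)
  row 1: subtract -3×row0 = (0, 1/2)
step 2: normalize row 1 (÷1/2) = (0, 1)
  row 0: subtract 3/2×row1 = (1, 0)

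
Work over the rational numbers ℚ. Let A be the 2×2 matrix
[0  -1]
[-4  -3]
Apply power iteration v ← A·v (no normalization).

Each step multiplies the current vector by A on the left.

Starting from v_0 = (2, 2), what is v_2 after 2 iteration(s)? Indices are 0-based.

v_0 = (2, 2).
v_1 = A·v_0 = (-2, -14).
v_2 = A·v_1 = (14, 50).

v_2 = (14, 50)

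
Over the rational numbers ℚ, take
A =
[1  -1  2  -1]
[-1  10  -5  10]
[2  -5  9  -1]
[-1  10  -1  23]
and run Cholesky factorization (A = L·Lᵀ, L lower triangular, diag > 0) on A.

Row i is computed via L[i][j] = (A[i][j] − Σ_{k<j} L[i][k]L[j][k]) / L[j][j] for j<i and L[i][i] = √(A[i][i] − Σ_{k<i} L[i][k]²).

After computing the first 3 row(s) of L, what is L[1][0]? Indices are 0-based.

L[1][0] = -1

Step 1: L[0][0] = √(1) = 1.
  L[1][0] = (-1) / L[0][0] = -1.
Step 2: L[1][1] = √(9) = 3.
  L[2][0] = (2) / L[0][0] = 2.
  L[2][1] = (-3) / L[1][1] = -1.
Step 3: L[2][2] = √(4) = 2.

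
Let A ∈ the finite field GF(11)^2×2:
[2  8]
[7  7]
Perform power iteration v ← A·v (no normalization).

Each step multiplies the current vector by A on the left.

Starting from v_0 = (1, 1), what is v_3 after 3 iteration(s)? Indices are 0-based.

v_3 = (2, 10)

v_0 = (1, 1).
v_1 = A·v_0 = (10, 3).
v_2 = A·v_1 = (0, 3).
v_3 = A·v_2 = (2, 10).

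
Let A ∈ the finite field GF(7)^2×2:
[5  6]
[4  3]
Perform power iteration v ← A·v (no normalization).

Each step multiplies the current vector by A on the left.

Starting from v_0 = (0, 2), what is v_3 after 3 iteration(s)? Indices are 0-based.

v_3 = (1, 1)

v_0 = (0, 2).
v_1 = A·v_0 = (5, 6).
v_2 = A·v_1 = (5, 3).
v_3 = A·v_2 = (1, 1).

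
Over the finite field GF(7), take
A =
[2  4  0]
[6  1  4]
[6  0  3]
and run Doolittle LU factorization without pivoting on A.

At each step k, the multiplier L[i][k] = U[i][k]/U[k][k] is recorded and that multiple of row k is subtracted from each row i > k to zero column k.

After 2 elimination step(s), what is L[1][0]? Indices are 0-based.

L[1][0] = 3

k=0: U[0][0]=2
  eliminate (1,0): mult=3, new row 1: (0, 3, 4); set L[1][0]=3
  eliminate (2,0): mult=3, new row 2: (0, 2, 3); set L[2][0]=3
k=1: U[1][1]=3
  eliminate (2,1): mult=3, new row 2: (0, 0, 5); set L[2][1]=3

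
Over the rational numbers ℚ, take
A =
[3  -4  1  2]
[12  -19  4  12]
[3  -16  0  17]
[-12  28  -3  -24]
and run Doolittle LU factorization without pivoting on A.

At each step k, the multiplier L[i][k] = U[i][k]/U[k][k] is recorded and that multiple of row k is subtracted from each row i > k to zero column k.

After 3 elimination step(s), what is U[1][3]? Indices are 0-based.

U[1][3] = 4

[col 0] pivot 3
  R1 -= 4*R0 → (0, -3, 0, 4)  (L[1][0] := 4)
  R2 -= 1*R0 → (0, -12, -1, 15)  (L[2][0] := 1)
  R3 -= -4*R0 → (0, 12, 1, -16)  (L[3][0] := -4)
[col 1] pivot -3
  R2 -= 4*R1 → (0, 0, -1, -1)  (L[2][1] := 4)
  R3 -= -4*R1 → (0, 0, 1, 0)  (L[3][1] := -4)
[col 2] pivot -1
  R3 -= -1*R2 → (0, 0, 0, -1)  (L[3][2] := -1)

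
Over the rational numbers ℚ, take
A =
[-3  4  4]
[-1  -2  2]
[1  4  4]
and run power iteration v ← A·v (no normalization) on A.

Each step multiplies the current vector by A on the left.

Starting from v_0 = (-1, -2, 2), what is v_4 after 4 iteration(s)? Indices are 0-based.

v_4 = (719, -23, 635)

v_0 = (-1, -2, 2).
v_1 = A·v_0 = (3, 9, -1).
v_2 = A·v_1 = (23, -23, 35).
v_3 = A·v_2 = (-21, 93, 71).
v_4 = A·v_3 = (719, -23, 635).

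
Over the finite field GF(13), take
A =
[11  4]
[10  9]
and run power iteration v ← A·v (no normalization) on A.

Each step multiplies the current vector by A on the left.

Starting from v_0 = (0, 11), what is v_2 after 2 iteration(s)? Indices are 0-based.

v_2 = (9, 5)

v_0 = (0, 11).
v_1 = A·v_0 = (5, 8).
v_2 = A·v_1 = (9, 5).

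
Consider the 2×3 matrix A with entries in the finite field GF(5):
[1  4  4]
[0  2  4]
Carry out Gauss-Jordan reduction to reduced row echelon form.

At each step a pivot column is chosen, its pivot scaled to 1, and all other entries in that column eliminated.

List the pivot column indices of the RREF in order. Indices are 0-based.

pivot columns: 0, 1

step 1: normalize row 0 (÷1) = (1, 4, 4)
step 2: normalize row 1 (÷2) = (0, 1, 2)
  row 0: subtract 4×row1 = (1, 0, 1)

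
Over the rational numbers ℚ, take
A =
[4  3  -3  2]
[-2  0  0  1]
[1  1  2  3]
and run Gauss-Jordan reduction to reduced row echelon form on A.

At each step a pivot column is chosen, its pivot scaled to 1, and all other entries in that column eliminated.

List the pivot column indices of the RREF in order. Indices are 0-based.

pivot columns: 0, 1, 2

pivot(0,0)=4: scale R0 → (1, 3/4, -3/4, 1/2)
  clear (1,0): R1 −= (-2)R0 → (0, 3/2, -3/2, 2)
  clear (2,0): R2 −= (1)R0 → (0, 1/4, 11/4, 5/2)
pivot(1,1)=3/2: scale R1 → (0, 1, -1, 4/3)
  clear (0,1): R0 −= (3/4)R1 → (1, 0, 0, -1/2)
  clear (2,1): R2 −= (1/4)R1 → (0, 0, 3, 13/6)
pivot(2,2)=3: scale R2 → (0, 0, 1, 13/18)
  clear (1,2): R1 −= (-1)R2 → (0, 1, 0, 37/18)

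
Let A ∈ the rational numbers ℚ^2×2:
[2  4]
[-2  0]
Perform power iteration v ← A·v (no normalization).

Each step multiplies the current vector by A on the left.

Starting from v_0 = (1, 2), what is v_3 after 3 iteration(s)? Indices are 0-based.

v_0 = (1, 2).
v_1 = A·v_0 = (10, -2).
v_2 = A·v_1 = (12, -20).
v_3 = A·v_2 = (-56, -24).

v_3 = (-56, -24)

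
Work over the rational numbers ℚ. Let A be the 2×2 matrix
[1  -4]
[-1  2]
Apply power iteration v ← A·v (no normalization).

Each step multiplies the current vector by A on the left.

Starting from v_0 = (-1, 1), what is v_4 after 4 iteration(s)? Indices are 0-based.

v_0 = (-1, 1).
v_1 = A·v_0 = (-5, 3).
v_2 = A·v_1 = (-17, 11).
v_3 = A·v_2 = (-61, 39).
v_4 = A·v_3 = (-217, 139).

v_4 = (-217, 139)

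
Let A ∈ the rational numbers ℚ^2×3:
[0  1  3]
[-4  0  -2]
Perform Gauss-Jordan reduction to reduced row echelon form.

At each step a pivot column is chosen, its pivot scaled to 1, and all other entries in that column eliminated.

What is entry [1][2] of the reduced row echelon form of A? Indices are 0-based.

step 1: exchange rows 0,1
step 1: normalize row 0 (÷-4) = (1, 0, 1/2)
step 2: normalize row 1 (÷1) = (0, 1, 3)

M[1][2] = 3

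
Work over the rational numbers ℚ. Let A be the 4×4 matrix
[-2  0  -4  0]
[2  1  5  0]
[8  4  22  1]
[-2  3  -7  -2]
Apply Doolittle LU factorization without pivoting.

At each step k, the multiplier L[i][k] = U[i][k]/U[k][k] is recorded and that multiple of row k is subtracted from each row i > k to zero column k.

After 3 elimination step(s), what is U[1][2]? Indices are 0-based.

U[1][2] = 1

Step 1: pivot at (0,0) is -2.
  row1 ← row1 − (-1)·row0  ⇒  L[1][0]=-1, U row1=(0, 1, 1, 0)
  row2 ← row2 − (-4)·row0  ⇒  L[2][0]=-4, U row2=(0, 4, 6, 1)
  row3 ← row3 − (1)·row0  ⇒  L[3][0]=1, U row3=(0, 3, -3, -2)
Step 2: pivot at (1,1) is 1.
  row2 ← row2 − (4)·row1  ⇒  L[2][1]=4, U row2=(0, 0, 2, 1)
  row3 ← row3 − (3)·row1  ⇒  L[3][1]=3, U row3=(0, 0, -6, -2)
Step 3: pivot at (2,2) is 2.
  row3 ← row3 − (-3)·row2  ⇒  L[3][2]=-3, U row3=(0, 0, 0, 1)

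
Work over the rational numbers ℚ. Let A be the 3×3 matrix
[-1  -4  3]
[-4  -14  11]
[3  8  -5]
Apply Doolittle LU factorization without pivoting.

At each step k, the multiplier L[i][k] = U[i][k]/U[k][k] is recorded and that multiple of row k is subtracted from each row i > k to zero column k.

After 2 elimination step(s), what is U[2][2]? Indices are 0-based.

k=0: U[0][0]=-1
  eliminate (1,0): mult=4, new row 1: (0, 2, -1); set L[1][0]=4
  eliminate (2,0): mult=-3, new row 2: (0, -4, 4); set L[2][0]=-3
k=1: U[1][1]=2
  eliminate (2,1): mult=-2, new row 2: (0, 0, 2); set L[2][1]=-2

U[2][2] = 2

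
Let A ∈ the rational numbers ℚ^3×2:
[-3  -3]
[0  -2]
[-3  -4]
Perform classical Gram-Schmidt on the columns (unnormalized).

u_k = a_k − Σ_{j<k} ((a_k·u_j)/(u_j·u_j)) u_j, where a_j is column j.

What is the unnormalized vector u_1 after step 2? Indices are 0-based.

u_1 = (1/2, -2, -1/2)

Step 1: u_0 = a_0 = (-3, 0, -3).
Step 2: u_1 = a_1 − (7/6)·u_0 = (1/2, -2, -1/2).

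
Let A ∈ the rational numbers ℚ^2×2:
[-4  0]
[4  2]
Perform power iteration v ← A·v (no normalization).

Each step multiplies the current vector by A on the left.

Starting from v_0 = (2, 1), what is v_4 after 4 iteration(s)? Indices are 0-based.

v_4 = (512, -304)

v_0 = (2, 1).
v_1 = A·v_0 = (-8, 10).
v_2 = A·v_1 = (32, -12).
v_3 = A·v_2 = (-128, 104).
v_4 = A·v_3 = (512, -304).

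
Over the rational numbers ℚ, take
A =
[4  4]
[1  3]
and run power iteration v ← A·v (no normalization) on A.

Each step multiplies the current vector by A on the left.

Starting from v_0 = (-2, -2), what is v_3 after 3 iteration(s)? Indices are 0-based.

v_3 = (-544, -216)

v_0 = (-2, -2).
v_1 = A·v_0 = (-16, -8).
v_2 = A·v_1 = (-96, -40).
v_3 = A·v_2 = (-544, -216).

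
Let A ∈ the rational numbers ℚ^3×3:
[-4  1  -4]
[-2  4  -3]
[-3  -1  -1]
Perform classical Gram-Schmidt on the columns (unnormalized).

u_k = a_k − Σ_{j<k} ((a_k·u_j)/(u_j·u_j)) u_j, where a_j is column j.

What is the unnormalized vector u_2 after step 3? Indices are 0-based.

Step 1: u_0 = a_0 = (-4, -2, -3).
Step 2: u_1 = a_1 − (-9/29)·u_0 = (-7/29, 98/29, -56/29).
Step 3: u_2 = a_2 − (25/29)·u_0 − (-10/21)·u_1 = (-2/3, 1/3, 2/3).

u_2 = (-2/3, 1/3, 2/3)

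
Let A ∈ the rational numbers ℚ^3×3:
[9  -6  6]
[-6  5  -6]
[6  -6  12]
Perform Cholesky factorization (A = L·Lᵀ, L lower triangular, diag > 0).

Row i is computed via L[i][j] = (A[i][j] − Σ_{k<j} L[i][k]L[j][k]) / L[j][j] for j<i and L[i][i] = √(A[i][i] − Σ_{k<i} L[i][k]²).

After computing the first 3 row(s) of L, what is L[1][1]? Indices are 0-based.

Step 1: L[0][0] = √(9) = 3.
  L[1][0] = (-6) / L[0][0] = -2.
Step 2: L[1][1] = √(1) = 1.
  L[2][0] = (6) / L[0][0] = 2.
  L[2][1] = (-2) / L[1][1] = -2.
Step 3: L[2][2] = √(4) = 2.

L[1][1] = 1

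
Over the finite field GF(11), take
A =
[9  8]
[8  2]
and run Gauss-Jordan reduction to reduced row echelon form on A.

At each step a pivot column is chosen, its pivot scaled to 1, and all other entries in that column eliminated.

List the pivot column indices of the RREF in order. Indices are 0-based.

step 1: normalize row 0 (÷9) = (1, 7)
  row 1: subtract 8×row0 = (0, 1)
step 2: normalize row 1 (÷1) = (0, 1)
  row 0: subtract 7×row1 = (1, 0)

pivot columns: 0, 1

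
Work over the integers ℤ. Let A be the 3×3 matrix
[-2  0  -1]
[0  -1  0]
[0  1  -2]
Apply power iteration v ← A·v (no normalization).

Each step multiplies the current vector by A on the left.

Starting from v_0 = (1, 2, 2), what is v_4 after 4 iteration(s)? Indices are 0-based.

v_4 = (46, 2, 2)

v_0 = (1, 2, 2).
v_1 = A·v_0 = (-4, -2, -2).
v_2 = A·v_1 = (10, 2, 2).
v_3 = A·v_2 = (-22, -2, -2).
v_4 = A·v_3 = (46, 2, 2).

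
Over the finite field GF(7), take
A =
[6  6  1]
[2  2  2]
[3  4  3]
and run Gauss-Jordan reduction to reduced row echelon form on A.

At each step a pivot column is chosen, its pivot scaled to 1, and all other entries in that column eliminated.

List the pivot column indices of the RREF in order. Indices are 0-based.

pivot columns: 0, 1, 2

pivot(0,0)=6: scale R0 → (1, 1, 6)
  clear (1,0): R1 −= (2)R0 → (0, 0, 4)
  clear (2,0): R2 −= (3)R0 → (0, 1, 6)
pivot(1,1): swap R1↔R2
pivot(1,1)=1: scale R1 → (0, 1, 6)
  clear (0,1): R0 −= (1)R1 → (1, 0, 0)
pivot(2,2)=4: scale R2 → (0, 0, 1)
  clear (1,2): R1 −= (6)R2 → (0, 1, 0)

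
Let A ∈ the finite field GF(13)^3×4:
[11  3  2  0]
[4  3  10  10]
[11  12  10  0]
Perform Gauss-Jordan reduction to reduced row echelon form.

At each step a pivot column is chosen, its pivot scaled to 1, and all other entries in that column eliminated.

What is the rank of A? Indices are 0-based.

rank = 3

[1] R0 /= 11  ⇒  (1, 5, 12, 0)
     R1 -= 4·R0  ⇒  (0, 9, 1, 10)
     R2 -= 11·R0  ⇒  (0, 9, 8, 0)
[2] R1 /= 9  ⇒  (0, 1, 3, 4)
     R0 -= 5·R1  ⇒  (1, 0, 10, 6)
     R2 -= 9·R1  ⇒  (0, 0, 7, 3)
[3] R2 /= 7  ⇒  (0, 0, 1, 6)
     R0 -= 10·R2  ⇒  (1, 0, 0, 11)
     R1 -= 3·R2  ⇒  (0, 1, 0, 12)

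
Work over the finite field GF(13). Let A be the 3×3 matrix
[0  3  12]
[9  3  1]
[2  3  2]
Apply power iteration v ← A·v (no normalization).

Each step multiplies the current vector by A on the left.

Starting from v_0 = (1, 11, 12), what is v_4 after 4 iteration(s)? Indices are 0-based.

v_4 = (1, 9, 10)

v_0 = (1, 11, 12).
v_1 = A·v_0 = (8, 2, 7).
v_2 = A·v_1 = (12, 7, 10).
v_3 = A·v_2 = (11, 9, 0).
v_4 = A·v_3 = (1, 9, 10).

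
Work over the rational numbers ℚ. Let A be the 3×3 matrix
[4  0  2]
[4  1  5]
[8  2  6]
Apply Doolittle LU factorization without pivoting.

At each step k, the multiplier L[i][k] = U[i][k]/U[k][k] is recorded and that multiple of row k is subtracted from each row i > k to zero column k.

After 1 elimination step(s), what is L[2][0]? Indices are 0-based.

k=0: U[0][0]=4
  eliminate (1,0): mult=1, new row 1: (0, 1, 3); set L[1][0]=1
  eliminate (2,0): mult=2, new row 2: (0, 2, 2); set L[2][0]=2

L[2][0] = 2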